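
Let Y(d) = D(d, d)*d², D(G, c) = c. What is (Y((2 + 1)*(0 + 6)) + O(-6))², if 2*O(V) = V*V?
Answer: 34222500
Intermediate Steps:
O(V) = V²/2 (O(V) = (V*V)/2 = V²/2)
Y(d) = d³ (Y(d) = d*d² = d³)
(Y((2 + 1)*(0 + 6)) + O(-6))² = (((2 + 1)*(0 + 6))³ + (½)*(-6)²)² = ((3*6)³ + (½)*36)² = (18³ + 18)² = (5832 + 18)² = 5850² = 34222500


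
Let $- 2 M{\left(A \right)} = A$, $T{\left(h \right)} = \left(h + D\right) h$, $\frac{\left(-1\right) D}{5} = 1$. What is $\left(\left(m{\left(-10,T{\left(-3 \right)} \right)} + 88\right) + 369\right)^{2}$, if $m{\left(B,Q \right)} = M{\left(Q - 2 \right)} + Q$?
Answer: $220900$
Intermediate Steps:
$D = -5$ ($D = \left(-5\right) 1 = -5$)
$T{\left(h \right)} = h \left(-5 + h\right)$ ($T{\left(h \right)} = \left(h - 5\right) h = \left(-5 + h\right) h = h \left(-5 + h\right)$)
$M{\left(A \right)} = - \frac{A}{2}$
$m{\left(B,Q \right)} = 1 + \frac{Q}{2}$ ($m{\left(B,Q \right)} = - \frac{Q - 2}{2} + Q = - \frac{-2 + Q}{2} + Q = \left(1 - \frac{Q}{2}\right) + Q = 1 + \frac{Q}{2}$)
$\left(\left(m{\left(-10,T{\left(-3 \right)} \right)} + 88\right) + 369\right)^{2} = \left(\left(\left(1 + \frac{\left(-3\right) \left(-5 - 3\right)}{2}\right) + 88\right) + 369\right)^{2} = \left(\left(\left(1 + \frac{\left(-3\right) \left(-8\right)}{2}\right) + 88\right) + 369\right)^{2} = \left(\left(\left(1 + \frac{1}{2} \cdot 24\right) + 88\right) + 369\right)^{2} = \left(\left(\left(1 + 12\right) + 88\right) + 369\right)^{2} = \left(\left(13 + 88\right) + 369\right)^{2} = \left(101 + 369\right)^{2} = 470^{2} = 220900$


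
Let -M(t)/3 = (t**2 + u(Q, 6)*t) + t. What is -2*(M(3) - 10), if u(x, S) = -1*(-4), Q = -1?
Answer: 164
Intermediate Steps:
u(x, S) = 4
M(t) = -15*t - 3*t**2 (M(t) = -3*((t**2 + 4*t) + t) = -3*(t**2 + 5*t) = -15*t - 3*t**2)
-2*(M(3) - 10) = -2*(-3*3*(5 + 3) - 10) = -2*(-3*3*8 - 10) = -2*(-72 - 10) = -2*(-82) = 164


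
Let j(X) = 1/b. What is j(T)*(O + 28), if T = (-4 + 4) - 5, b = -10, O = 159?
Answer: -187/10 ≈ -18.700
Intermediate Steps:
T = -5 (T = 0 - 5 = -5)
j(X) = -1/10 (j(X) = 1/(-10) = -1/10)
j(T)*(O + 28) = -(159 + 28)/10 = -1/10*187 = -187/10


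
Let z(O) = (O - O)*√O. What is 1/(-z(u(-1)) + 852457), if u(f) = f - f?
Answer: 1/852457 ≈ 1.1731e-6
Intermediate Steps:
u(f) = 0
z(O) = 0 (z(O) = 0*√O = 0)
1/(-z(u(-1)) + 852457) = 1/(-1*0 + 852457) = 1/(0 + 852457) = 1/852457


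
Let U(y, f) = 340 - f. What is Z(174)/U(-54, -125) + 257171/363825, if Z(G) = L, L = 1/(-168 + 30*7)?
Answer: 15945757/22557150 ≈ 0.70690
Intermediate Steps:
L = 1/42 (L = 1/(-168 + 210) = 1/42 ≈ 0.023810)
Z(G) = 1/42
Z(174)/U(-54, -125) + 257171/363825 = 1/(42*(340 - 1*(-125))) + 257171/363825 = 1/(42*(340 + 125)) + 257171*(1/363825) = (1/42)/465 + 257171/363825 = (1/42)*(1/465) + 257171/363825 = 1/19530 + 257171/363825 = 15945757/22557150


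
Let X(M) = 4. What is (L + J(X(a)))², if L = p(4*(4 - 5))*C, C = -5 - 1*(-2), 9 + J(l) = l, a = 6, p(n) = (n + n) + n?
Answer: 961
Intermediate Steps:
p(n) = 3*n (p(n) = 2*n + n = 3*n)
J(l) = -9 + l
C = -3 (C = -5 + 2 = -3)
L = 36 (L = (3*(4*(4 - 5)))*(-3) = (3*(4*(-1)))*(-3) = (3*(-4))*(-3) = -12*(-3) = 36)
(L + J(X(a)))² = (36 + (-9 + 4))² = (36 - 5)² = 31² = 961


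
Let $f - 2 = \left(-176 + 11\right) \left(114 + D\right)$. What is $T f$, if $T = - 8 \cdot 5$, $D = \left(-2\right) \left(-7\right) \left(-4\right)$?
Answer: $382720$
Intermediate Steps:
$D = -56$ ($D = 14 \left(-4\right) = -56$)
$T = -40$ ($T = \left(-1\right) 40 = -40$)
$f = -9568$ ($f = 2 + \left(-176 + 11\right) \left(114 - 56\right) = 2 - 9570 = -9568$)
$T f = \left(-40\right) \left(-9568\right) = 382720$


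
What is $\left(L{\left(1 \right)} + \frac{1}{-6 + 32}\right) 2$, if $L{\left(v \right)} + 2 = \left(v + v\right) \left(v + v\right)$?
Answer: $\frac{53}{13} \approx 4.0769$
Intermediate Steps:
$L{\left(v \right)} = -2 + 4 v^{2}$ ($L{\left(v \right)} = -2 + \left(v + v\right) \left(v + v\right) = -2 + 2 v 2 v = -2 + 4 v^{2}$)
$\left(L{\left(1 \right)} + \frac{1}{-6 + 32}\right) 2 = \left(\left(-2 + 4 \cdot 1^{2}\right) + \frac{1}{-6 + 32}\right) 2 = \left(\left(-2 + 4 \cdot 1\right) + \frac{1}{26}\right) 2 = \left(\left(-2 + 4\right) + \frac{1}{26}\right) 2 = \left(2 + \frac{1}{26}\right) 2 = \frac{53}{26} \cdot 2 = \frac{53}{13}$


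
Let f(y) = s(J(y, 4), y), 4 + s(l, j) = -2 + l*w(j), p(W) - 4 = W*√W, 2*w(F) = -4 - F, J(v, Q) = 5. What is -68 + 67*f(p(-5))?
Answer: -1810 + 1675*I*√5/2 ≈ -1810.0 + 1872.7*I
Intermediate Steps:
w(F) = -2 - F/2 (w(F) = (-4 - F)/2 = -2 - F/2)
p(W) = 4 + W^(3/2) (p(W) = 4 + W*√W = 4 + W^(3/2))
s(l, j) = -6 + l*(-2 - j/2) (s(l, j) = -4 + (-2 + l*(-2 - j/2)) = -6 + l*(-2 - j/2))
f(y) = -16 - 5*y/2 (f(y) = -6 - ½*5*(4 + y) = -6 + (-10 - 5*y/2) = -16 - 5*y/2)
-68 + 67*f(p(-5)) = -68 + 67*(-16 - 5*(4 + (-5)^(3/2))/2) = -68 + 67*(-16 - 5*(4 - 5*I*√5)/2) = -68 + 67*(-16 + (-10 + 25*I*√5/2)) = -68 + 67*(-26 + 25*I*√5/2) = -68 + (-1742 + 1675*I*√5/2) = -1810 + 1675*I*√5/2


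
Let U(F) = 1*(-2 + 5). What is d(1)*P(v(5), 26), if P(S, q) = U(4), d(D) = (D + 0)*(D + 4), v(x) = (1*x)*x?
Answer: 15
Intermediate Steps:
v(x) = x**2 (v(x) = x*x = x**2)
U(F) = 3 (U(F) = 1*3 = 3)
d(D) = D*(4 + D)
P(S, q) = 3
d(1)*P(v(5), 26) = (1*(4 + 1))*3 = (1*5)*3 = 5*3 = 15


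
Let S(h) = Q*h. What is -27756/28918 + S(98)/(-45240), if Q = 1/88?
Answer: -27625700171/28781507040 ≈ -0.95984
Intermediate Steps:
Q = 1/88 ≈ 0.011364
S(h) = h/88
-27756/28918 + S(98)/(-45240) = -27756/28918 + ((1/88)*98)/(-45240) = -27756*1/28918 + (49/44)*(-1/45240) = -13878/14459 - 49/1990560 = -27625700171/28781507040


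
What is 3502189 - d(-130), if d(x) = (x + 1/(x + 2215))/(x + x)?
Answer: 1898536385851/542100 ≈ 3.5022e+6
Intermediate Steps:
d(x) = (x + 1/(2215 + x))/(2*x) (d(x) = (x + 1/(2215 + x))/((2*x)) = (x + 1/(2215 + x))*(1/(2*x)) = (x + 1/(2215 + x))/(2*x))
3502189 - d(-130) = 3502189 - (1 + (-130)² + 2215*(-130))/(2*(-130)*(2215 - 130)) = 3502189 - (-1)*(1 + 16900 - 287950)/(2*130*2085) = 3502189 - (-1)*(-271049)/(2*130*2085) = 3502189 - 1*271049/542100 = 3502189 - 271049/542100 = 1898536385851/542100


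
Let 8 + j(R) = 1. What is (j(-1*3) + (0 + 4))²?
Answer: 9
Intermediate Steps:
j(R) = -7 (j(R) = -8 + 1 = -7)
(j(-1*3) + (0 + 4))² = (-7 + (0 + 4))² = (-7 + 4)² = (-3)² = 9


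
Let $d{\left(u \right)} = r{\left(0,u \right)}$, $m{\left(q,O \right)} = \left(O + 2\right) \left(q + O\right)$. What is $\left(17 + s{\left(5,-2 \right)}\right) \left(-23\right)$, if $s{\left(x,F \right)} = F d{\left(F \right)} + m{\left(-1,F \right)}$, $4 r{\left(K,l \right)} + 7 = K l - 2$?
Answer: $- \frac{989}{2} \approx -494.5$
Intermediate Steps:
$r{\left(K,l \right)} = - \frac{9}{4} + \frac{K l}{4}$ ($r{\left(K,l \right)} = - \frac{7}{4} + \frac{K l - 2}{4} = - \frac{7}{4} + \frac{-2 + K l}{4} = - \frac{7}{4} + \left(- \frac{1}{2} + \frac{K l}{4}\right) = - \frac{9}{4} + \frac{K l}{4}$)
$m{\left(q,O \right)} = \left(2 + O\right) \left(O + q\right)$
$d{\left(u \right)} = - \frac{9}{4}$ ($d{\left(u \right)} = - \frac{9}{4} + \frac{1}{4} \cdot 0 u = - \frac{9}{4} + 0 = - \frac{9}{4}$)
$s{\left(x,F \right)} = -2 + F^{2} - \frac{5 F}{4}$ ($s{\left(x,F \right)} = F \left(- \frac{9}{4}\right) + \left(F^{2} + 2 F + 2 \left(-1\right) + F \left(-1\right)\right) = - \frac{9 F}{4} + \left(F^{2} + 2 F - 2 - F\right) = - \frac{9 F}{4} + \left(-2 + F + F^{2}\right) = -2 + F^{2} - \frac{5 F}{4}$)
$\left(17 + s{\left(5,-2 \right)}\right) \left(-23\right) = \left(17 - \left(- \frac{1}{2} - 4\right)\right) \left(-23\right) = \left(17 + \left(-2 + 4 + \frac{5}{2}\right)\right) \left(-23\right) = \left(17 + \frac{9}{2}\right) \left(-23\right) = \frac{43}{2} \left(-23\right) = - \frac{989}{2}$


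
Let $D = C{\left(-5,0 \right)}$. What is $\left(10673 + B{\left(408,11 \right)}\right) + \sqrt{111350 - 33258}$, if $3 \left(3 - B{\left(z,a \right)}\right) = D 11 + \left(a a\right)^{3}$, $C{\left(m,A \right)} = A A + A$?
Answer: $- \frac{1739533}{3} + 2 \sqrt{19523} \approx -5.7957 \cdot 10^{5}$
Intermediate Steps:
$C{\left(m,A \right)} = A + A^{2}$ ($C{\left(m,A \right)} = A^{2} + A = A + A^{2}$)
$D = 0$ ($D = 0 \left(1 + 0\right) = 0 \cdot 1 = 0$)
$B{\left(z,a \right)} = 3 - \frac{a^{6}}{3}$ ($B{\left(z,a \right)} = 3 - \frac{0 \cdot 11 + \left(a a\right)^{3}}{3} = 3 - \frac{0 + \left(a^{2}\right)^{3}}{3} = 3 - \frac{0 + a^{6}}{3} = 3 - \frac{a^{6}}{3}$)
$\left(10673 + B{\left(408,11 \right)}\right) + \sqrt{111350 - 33258} = \left(10673 + \left(3 - \frac{11^{6}}{3}\right)\right) + \sqrt{111350 - 33258} = \left(10673 + \left(3 - \frac{1771561}{3}\right)\right) + \sqrt{78092} = \left(10673 + \left(3 - \frac{1771561}{3}\right)\right) + 2 \sqrt{19523} = \left(10673 - \frac{1771552}{3}\right) + 2 \sqrt{19523} = - \frac{1739533}{3} + 2 \sqrt{19523}$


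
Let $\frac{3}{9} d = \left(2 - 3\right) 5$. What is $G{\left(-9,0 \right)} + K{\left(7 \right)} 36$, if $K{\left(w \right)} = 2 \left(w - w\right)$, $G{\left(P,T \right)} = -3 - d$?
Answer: $12$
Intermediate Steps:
$d = -15$ ($d = 3 \left(2 - 3\right) 5 = 3 \left(\left(-1\right) 5\right) = 3 \left(-5\right) = -15$)
$G{\left(P,T \right)} = 12$ ($G{\left(P,T \right)} = -3 - -15 = -3 + 15 = 12$)
$K{\left(w \right)} = 0$ ($K{\left(w \right)} = 2 \cdot 0 = 0$)
$G{\left(-9,0 \right)} + K{\left(7 \right)} 36 = 12 + 0 \cdot 36 = 12 + 0 = 12$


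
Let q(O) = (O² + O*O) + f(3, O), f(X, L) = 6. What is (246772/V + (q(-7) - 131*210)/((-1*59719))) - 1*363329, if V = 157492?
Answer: -854296595605818/2351316187 ≈ -3.6333e+5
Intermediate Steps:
q(O) = 6 + 2*O² (q(O) = (O² + O*O) + 6 = (O² + O²) + 6 = 2*O² + 6 = 6 + 2*O²)
(246772/V + (q(-7) - 131*210)/((-1*59719))) - 1*363329 = (246772/157492 + ((6 + 2*(-7)²) - 131*210)/((-1*59719))) - 1*363329 = (246772*(1/157492) + ((6 + 2*49) - 27510)/(-59719)) - 363329 = (61693/39373 + ((6 + 98) - 27510)*(-1/59719)) - 363329 = (61693/39373 + (104 - 27510)*(-1/59719)) - 363329 = (61693/39373 - 27406*(-1/59719)) - 363329 = (61693/39373 + 27406/59719) - 363329 = 4763300705/2351316187 - 363329 = -854296595605818/2351316187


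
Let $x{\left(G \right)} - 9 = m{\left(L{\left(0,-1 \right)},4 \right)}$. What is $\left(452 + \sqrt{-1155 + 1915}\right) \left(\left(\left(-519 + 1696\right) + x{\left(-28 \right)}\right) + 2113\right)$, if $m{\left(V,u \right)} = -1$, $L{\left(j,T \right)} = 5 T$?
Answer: $1490696 + 6596 \sqrt{190} \approx 1.5816 \cdot 10^{6}$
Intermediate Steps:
$x{\left(G \right)} = 8$ ($x{\left(G \right)} = 9 - 1 = 8$)
$\left(452 + \sqrt{-1155 + 1915}\right) \left(\left(\left(-519 + 1696\right) + x{\left(-28 \right)}\right) + 2113\right) = \left(452 + \sqrt{-1155 + 1915}\right) \left(\left(\left(-519 + 1696\right) + 8\right) + 2113\right) = \left(452 + \sqrt{760}\right) \left(\left(1177 + 8\right) + 2113\right) = \left(452 + 2 \sqrt{190}\right) \left(1185 + 2113\right) = \left(452 + 2 \sqrt{190}\right) 3298 = 1490696 + 6596 \sqrt{190}$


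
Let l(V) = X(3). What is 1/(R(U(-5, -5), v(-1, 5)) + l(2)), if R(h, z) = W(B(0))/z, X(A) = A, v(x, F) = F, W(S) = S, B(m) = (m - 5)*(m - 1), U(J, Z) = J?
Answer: ¼ ≈ 0.25000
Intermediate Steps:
B(m) = (-1 + m)*(-5 + m) (B(m) = (-5 + m)*(-1 + m) = (-1 + m)*(-5 + m))
R(h, z) = 5/z (R(h, z) = (5 + 0² - 6*0)/z = (5 + 0 + 0)/z = 5/z)
l(V) = 3
1/(R(U(-5, -5), v(-1, 5)) + l(2)) = 1/(5/5 + 3) = 1/(5*(⅕) + 3) = 1/(1 + 3) = 1/4 = ¼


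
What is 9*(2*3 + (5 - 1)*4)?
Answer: 198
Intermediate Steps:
9*(2*3 + (5 - 1)*4) = 9*(6 + 4*4) = 9*(6 + 16) = 9*22 = 198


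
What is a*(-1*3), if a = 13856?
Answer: -41568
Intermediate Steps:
a*(-1*3) = 13856*(-1*3) = 13856*(-3) = -41568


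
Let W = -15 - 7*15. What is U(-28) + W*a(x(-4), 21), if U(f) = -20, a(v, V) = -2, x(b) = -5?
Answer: 220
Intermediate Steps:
W = -120 (W = -15 - 105 = -120)
U(-28) + W*a(x(-4), 21) = -20 - 120*(-2) = -20 + 240 = 220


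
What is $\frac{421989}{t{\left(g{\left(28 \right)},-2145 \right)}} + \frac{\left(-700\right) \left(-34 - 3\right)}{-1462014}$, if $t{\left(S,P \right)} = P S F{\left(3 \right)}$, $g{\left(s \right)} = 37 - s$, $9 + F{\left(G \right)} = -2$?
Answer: $\frac{11323219099}{5749370055} \approx 1.9695$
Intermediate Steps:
$F{\left(G \right)} = -11$ ($F{\left(G \right)} = -9 - 2 = -11$)
$t{\left(S,P \right)} = - 11 P S$ ($t{\left(S,P \right)} = P S \left(-11\right) = - 11 P S$)
$\frac{421989}{t{\left(g{\left(28 \right)},-2145 \right)}} + \frac{\left(-700\right) \left(-34 - 3\right)}{-1462014} = \frac{421989}{\left(-11\right) \left(-2145\right) \left(37 - 28\right)} + \frac{\left(-700\right) \left(-34 - 3\right)}{-1462014} = \frac{421989}{\left(-11\right) \left(-2145\right) \left(37 - 28\right)} + \left(-700\right) \left(-37\right) \left(- \frac{1}{1462014}\right) = \frac{421989}{\left(-11\right) \left(-2145\right) 9} + 25900 \left(- \frac{1}{1462014}\right) = \frac{421989}{212355} - \frac{12950}{731007} = 421989 \cdot \frac{1}{212355} - \frac{12950}{731007} = \frac{140663}{70785} - \frac{12950}{731007} = \frac{11323219099}{5749370055}$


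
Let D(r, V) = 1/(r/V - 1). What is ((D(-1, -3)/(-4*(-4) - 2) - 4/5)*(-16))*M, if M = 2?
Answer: 1016/35 ≈ 29.029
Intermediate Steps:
D(r, V) = 1/(-1 + r/V)
((D(-1, -3)/(-4*(-4) - 2) - 4/5)*(-16))*M = (((-3/(-1 - 1*(-3)))/(-4*(-4) - 2) - 4/5)*(-16))*2 = (((-3/(-1 + 3))/(16 - 2) - 4*⅕)*(-16))*2 = ((-3/2/14 - ⅘)*(-16))*2 = ((-3*½*(1/14) - ⅘)*(-16))*2 = ((-3/2*1/14 - ⅘)*(-16))*2 = ((-3/28 - ⅘)*(-16))*2 = -127/140*(-16)*2 = (508/35)*2 = 1016/35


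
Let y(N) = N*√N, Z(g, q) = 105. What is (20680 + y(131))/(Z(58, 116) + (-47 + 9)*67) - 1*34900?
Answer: -85211580/2441 - 131*√131/2441 ≈ -34909.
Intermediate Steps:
y(N) = N^(3/2)
(20680 + y(131))/(Z(58, 116) + (-47 + 9)*67) - 1*34900 = (20680 + 131^(3/2))/(105 + (-47 + 9)*67) - 1*34900 = (20680 + 131*√131)/(105 - 38*67) - 34900 = (20680 + 131*√131)/(105 - 2546) - 34900 = (20680 + 131*√131)/(-2441) - 34900 = (20680 + 131*√131)*(-1/2441) - 34900 = (-20680/2441 - 131*√131/2441) - 34900 = -85211580/2441 - 131*√131/2441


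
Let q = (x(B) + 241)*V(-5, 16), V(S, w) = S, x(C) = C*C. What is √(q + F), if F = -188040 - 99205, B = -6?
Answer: 3*I*√32070 ≈ 537.24*I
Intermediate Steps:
x(C) = C²
q = -1385 (q = ((-6)² + 241)*(-5) = (36 + 241)*(-5) = 277*(-5) = -1385)
F = -287245
√(q + F) = √(-1385 - 287245) = √(-288630) = 3*I*√32070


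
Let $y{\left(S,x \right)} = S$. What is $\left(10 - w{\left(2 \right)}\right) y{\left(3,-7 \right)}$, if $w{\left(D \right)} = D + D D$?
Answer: $12$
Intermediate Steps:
$w{\left(D \right)} = D + D^{2}$
$\left(10 - w{\left(2 \right)}\right) y{\left(3,-7 \right)} = \left(10 - 2 \left(1 + 2\right)\right) 3 = \left(10 - 2 \cdot 3\right) 3 = \left(10 - 6\right) 3 = 4 \cdot 3 = 12$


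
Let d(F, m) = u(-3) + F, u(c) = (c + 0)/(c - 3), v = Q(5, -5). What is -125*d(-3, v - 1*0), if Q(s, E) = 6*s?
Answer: 625/2 ≈ 312.50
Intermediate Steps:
v = 30 (v = 6*5 = 30)
u(c) = c/(-3 + c)
d(F, m) = ½ + F (d(F, m) = -3/(-3 - 3) + F = -3/(-6) + F = -3*(-⅙) + F = ½ + F)
-125*d(-3, v - 1*0) = -125*(½ - 3) = -125*(-5/2) = 625/2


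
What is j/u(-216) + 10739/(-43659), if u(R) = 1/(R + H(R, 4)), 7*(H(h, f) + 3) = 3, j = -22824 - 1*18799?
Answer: 397192045291/43659 ≈ 9.0976e+6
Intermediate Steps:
j = -41623 (j = -22824 - 18799 = -41623)
H(h, f) = -18/7 (H(h, f) = -3 + (⅐)*3 = -3 + 3/7 = -18/7)
u(R) = 1/(-18/7 + R) (u(R) = 1/(R - 18/7) = 1/(-18/7 + R))
j/u(-216) + 10739/(-43659) = -41623/(7/(-18 + 7*(-216))) + 10739/(-43659) = -41623/(7/(-18 - 1512)) + 10739*(-1/43659) = -41623/(7/(-1530)) - 10739/43659 = -41623/(7*(-1/1530)) - 10739/43659 = -41623/(-7/1530) - 10739/43659 = -41623*(-1530/7) - 10739/43659 = 63683190/7 - 10739/43659 = 397192045291/43659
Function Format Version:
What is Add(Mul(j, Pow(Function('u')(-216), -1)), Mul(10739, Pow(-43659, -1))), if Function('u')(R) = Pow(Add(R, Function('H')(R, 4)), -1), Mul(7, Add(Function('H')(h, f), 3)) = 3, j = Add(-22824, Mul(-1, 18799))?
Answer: Rational(397192045291, 43659) ≈ 9.0976e+6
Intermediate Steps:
j = -41623 (j = Add(-22824, -18799) = -41623)
Function('H')(h, f) = Rational(-18, 7) (Function('H')(h, f) = Add(-3, Mul(Rational(1, 7), 3)) = Add(-3, Rational(3, 7)) = Rational(-18, 7))
Function('u')(R) = Pow(Add(Rational(-18, 7), R), -1) (Function('u')(R) = Pow(Add(R, Rational(-18, 7)), -1) = Pow(Add(Rational(-18, 7), R), -1))
Add(Mul(j, Pow(Function('u')(-216), -1)), Mul(10739, Pow(-43659, -1))) = Add(Mul(-41623, Pow(Mul(7, Pow(Add(-18, Mul(7, -216)), -1)), -1)), Mul(10739, Pow(-43659, -1))) = Add(Mul(-41623, Pow(Mul(7, Pow(Add(-18, -1512), -1)), -1)), Mul(10739, Rational(-1, 43659))) = Add(Mul(-41623, Pow(Mul(7, Pow(-1530, -1)), -1)), Rational(-10739, 43659)) = Add(Mul(-41623, Pow(Mul(7, Rational(-1, 1530)), -1)), Rational(-10739, 43659)) = Add(Mul(-41623, Pow(Rational(-7, 1530), -1)), Rational(-10739, 43659)) = Add(Mul(-41623, Rational(-1530, 7)), Rational(-10739, 43659)) = Add(Rational(63683190, 7), Rational(-10739, 43659)) = Rational(397192045291, 43659)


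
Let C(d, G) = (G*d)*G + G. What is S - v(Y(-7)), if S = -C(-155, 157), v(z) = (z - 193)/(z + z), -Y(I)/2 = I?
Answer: 106972443/28 ≈ 3.8204e+6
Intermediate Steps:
Y(I) = -2*I
v(z) = (-193 + z)/(2*z) (v(z) = (-193 + z)/((2*z)) = (-193 + z)*(1/(2*z)) = (-193 + z)/(2*z))
C(d, G) = G + d*G**2 (C(d, G) = d*G**2 + G = G + d*G**2)
S = 3820438 (S = -157*(1 + 157*(-155)) = -157*(1 - 24335) = -157*(-24334) = -1*(-3820438) = 3820438)
S - v(Y(-7)) = 3820438 - (-193 - 2*(-7))/(2*((-2*(-7)))) = 3820438 - (-193 + 14)/(2*14) = 3820438 - (-179)/(2*14) = 3820438 - 1*(-179/28) = 3820438 + 179/28 = 106972443/28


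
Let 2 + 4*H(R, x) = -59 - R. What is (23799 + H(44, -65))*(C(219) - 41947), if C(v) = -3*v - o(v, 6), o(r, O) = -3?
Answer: -4050971691/4 ≈ -1.0127e+9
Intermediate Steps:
H(R, x) = -61/4 - R/4 (H(R, x) = -½ + (-59 - R)/4 = -½ + (-59/4 - R/4) = -61/4 - R/4)
C(v) = 3 - 3*v (C(v) = -3*v - 1*(-3) = -3*v + 3 = 3 - 3*v)
(23799 + H(44, -65))*(C(219) - 41947) = (23799 + (-61/4 - ¼*44))*((3 - 3*219) - 41947) = (23799 + (-61/4 - 11))*((3 - 657) - 41947) = (23799 - 105/4)*(-654 - 41947) = (95091/4)*(-42601) = -4050971691/4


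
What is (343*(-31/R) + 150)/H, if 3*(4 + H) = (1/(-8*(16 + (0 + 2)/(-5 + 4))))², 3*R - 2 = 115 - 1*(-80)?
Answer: 88397568/29653819 ≈ 2.9810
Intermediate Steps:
R = 197/3 (R = ⅔ + (115 - 1*(-80))/3 = ⅔ + (115 + 80)/3 = ⅔ + (⅓)*195 = ⅔ + 65 = 197/3 ≈ 65.667)
H = -150527/37632 (H = -4 + (1/(-8*(16 + (0 + 2)/(-5 + 4))))²/3 = -4 + (1/(-8*(16 + 2/(-1))))²/3 = -4 + (1/(-8*(16 + 2*(-1))))²/3 = -4 + (1/(-8*(16 - 2)))²/3 = -4 + (1/(-8*14))²/3 = -4 + (1/(-112))²/3 = -4 + (-1/112)²/3 = -4 + (⅓)*(1/12544) = -4 + 1/37632 = -150527/37632 ≈ -4.0000)
(343*(-31/R) + 150)/H = (343*(-31/197/3) + 150)/(-150527/37632) = (343*(-31*3/197) + 150)*(-37632/150527) = (343*(-93/197) + 150)*(-37632/150527) = (-31899/197 + 150)*(-37632/150527) = -2349/197*(-37632/150527) = 88397568/29653819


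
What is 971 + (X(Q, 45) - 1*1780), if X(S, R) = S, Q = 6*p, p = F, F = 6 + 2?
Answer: -761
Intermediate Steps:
F = 8
p = 8
Q = 48 (Q = 6*8 = 48)
971 + (X(Q, 45) - 1*1780) = 971 + (48 - 1*1780) = 971 + (48 - 1780) = 971 - 1732 = -761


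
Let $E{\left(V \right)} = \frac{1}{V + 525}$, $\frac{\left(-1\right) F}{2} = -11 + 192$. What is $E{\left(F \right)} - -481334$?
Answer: $\frac{78457443}{163} \approx 4.8133 \cdot 10^{5}$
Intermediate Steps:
$F = -362$ ($F = - 2 \left(-11 + 192\right) = \left(-2\right) 181 = -362$)
$E{\left(V \right)} = \frac{1}{525 + V}$
$E{\left(F \right)} - -481334 = \frac{1}{525 - 362} - -481334 = \frac{1}{163} + 481334 = \frac{78457443}{163}$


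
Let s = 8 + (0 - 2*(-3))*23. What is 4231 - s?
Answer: 4085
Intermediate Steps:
s = 146 (s = 8 + (0 + 6)*23 = 8 + 6*23 = 8 + 138 = 146)
4231 - s = 4231 - 1*146 = 4231 - 146 = 4085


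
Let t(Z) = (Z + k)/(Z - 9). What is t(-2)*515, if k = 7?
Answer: -2575/11 ≈ -234.09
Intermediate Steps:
t(Z) = (7 + Z)/(-9 + Z) (t(Z) = (Z + 7)/(Z - 9) = (7 + Z)/(-9 + Z))
t(-2)*515 = ((7 - 2)/(-9 - 2))*515 = (5/(-11))*515 = -1/11*5*515 = -5/11*515 = -2575/11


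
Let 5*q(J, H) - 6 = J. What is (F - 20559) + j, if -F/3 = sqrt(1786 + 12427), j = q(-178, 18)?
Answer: -102967/5 - 3*sqrt(14213) ≈ -20951.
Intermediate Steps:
q(J, H) = 6/5 + J/5
j = -172/5 (j = 6/5 + (1/5)*(-178) = 6/5 - 178/5 = -172/5 ≈ -34.400)
F = -3*sqrt(14213) (F = -3*sqrt(1786 + 12427) = -3*sqrt(14213) ≈ -357.65)
(F - 20559) + j = (-3*sqrt(14213) - 20559) - 172/5 = (-20559 - 3*sqrt(14213)) - 172/5 = -102967/5 - 3*sqrt(14213)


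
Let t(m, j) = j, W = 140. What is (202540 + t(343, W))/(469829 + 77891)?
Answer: 5067/13693 ≈ 0.37004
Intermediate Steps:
(202540 + t(343, W))/(469829 + 77891) = (202540 + 140)/(469829 + 77891) = 202680/547720 = 202680*(1/547720) = 5067/13693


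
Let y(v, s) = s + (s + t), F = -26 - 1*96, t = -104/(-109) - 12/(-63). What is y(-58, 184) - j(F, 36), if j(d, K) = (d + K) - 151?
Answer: 1387465/2289 ≈ 606.14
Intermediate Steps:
t = 2620/2289 (t = -104*(-1/109) - 12*(-1/63) = 104/109 + 4/21 = 2620/2289 ≈ 1.1446)
F = -122 (F = -26 - 96 = -122)
j(d, K) = -151 + K + d (j(d, K) = (K + d) - 151 = -151 + K + d)
y(v, s) = 2620/2289 + 2*s (y(v, s) = s + (s + 2620/2289) = s + (2620/2289 + s) = 2620/2289 + 2*s)
y(-58, 184) - j(F, 36) = (2620/2289 + 2*184) - (-151 + 36 - 122) = (2620/2289 + 368) - 1*(-237) = 844972/2289 + 237 = 1387465/2289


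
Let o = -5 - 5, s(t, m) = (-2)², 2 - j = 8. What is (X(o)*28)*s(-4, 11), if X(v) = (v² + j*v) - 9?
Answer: 16912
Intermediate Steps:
j = -6 (j = 2 - 1*8 = 2 - 8 = -6)
s(t, m) = 4
o = -10
X(v) = -9 + v² - 6*v (X(v) = (v² - 6*v) - 9 = -9 + v² - 6*v)
(X(o)*28)*s(-4, 11) = ((-9 + (-10)² - 6*(-10))*28)*4 = ((-9 + 100 + 60)*28)*4 = (151*28)*4 = 4228*4 = 16912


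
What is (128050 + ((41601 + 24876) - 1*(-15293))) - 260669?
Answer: -50849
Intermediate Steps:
(128050 + ((41601 + 24876) - 1*(-15293))) - 260669 = (128050 + (66477 + 15293)) - 260669 = (128050 + 81770) - 260669 = 209820 - 260669 = -50849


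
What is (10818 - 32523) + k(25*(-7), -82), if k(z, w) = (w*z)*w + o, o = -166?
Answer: -1198571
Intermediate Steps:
k(z, w) = -166 + z*w**2 (k(z, w) = (w*z)*w - 166 = z*w**2 - 166 = -166 + z*w**2)
(10818 - 32523) + k(25*(-7), -82) = (10818 - 32523) + (-166 + (25*(-7))*(-82)**2) = -21705 + (-166 - 175*6724) = -21705 + (-166 - 1176700) = -21705 - 1176866 = -1198571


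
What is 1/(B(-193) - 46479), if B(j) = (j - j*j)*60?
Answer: -1/2292999 ≈ -4.3611e-7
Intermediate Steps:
B(j) = -60*j**2 + 60*j (B(j) = (j - j**2)*60 = -60*j**2 + 60*j)
1/(B(-193) - 46479) = 1/(60*(-193)*(1 - 1*(-193)) - 46479) = 1/(60*(-193)*(1 + 193) - 46479) = 1/(60*(-193)*194 - 46479) = 1/(-2246520 - 46479) = 1/(-2292999) = -1/2292999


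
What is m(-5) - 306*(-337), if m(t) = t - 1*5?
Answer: 103112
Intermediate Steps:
m(t) = -5 + t (m(t) = t - 5 = -5 + t)
m(-5) - 306*(-337) = (-5 - 5) - 306*(-337) = -10 + 103122 = 103112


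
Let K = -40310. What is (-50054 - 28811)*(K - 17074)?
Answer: 4525589160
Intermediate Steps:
(-50054 - 28811)*(K - 17074) = (-50054 - 28811)*(-40310 - 17074) = -78865*(-57384) = 4525589160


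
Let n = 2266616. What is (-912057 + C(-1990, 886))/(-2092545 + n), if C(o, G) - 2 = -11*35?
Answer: -912440/174071 ≈ -5.2418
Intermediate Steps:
C(o, G) = -383 (C(o, G) = 2 - 11*35 = 2 - 385 = -383)
(-912057 + C(-1990, 886))/(-2092545 + n) = (-912057 - 383)/(-2092545 + 2266616) = -912440/174071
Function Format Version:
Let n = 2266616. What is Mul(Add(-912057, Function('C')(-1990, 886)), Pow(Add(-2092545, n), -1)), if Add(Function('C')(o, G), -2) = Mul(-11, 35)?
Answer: Rational(-912440, 174071) ≈ -5.2418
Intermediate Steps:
Function('C')(o, G) = -383 (Function('C')(o, G) = Add(2, Mul(-11, 35)) = Add(2, -385) = -383)
Mul(Add(-912057, Function('C')(-1990, 886)), Pow(Add(-2092545, n), -1)) = Mul(Add(-912057, -383), Pow(Add(-2092545, 2266616), -1)) = Mul(-912440, Pow(174071, -1)) = Mul(-912440, Rational(1, 174071)) = Rational(-912440, 174071)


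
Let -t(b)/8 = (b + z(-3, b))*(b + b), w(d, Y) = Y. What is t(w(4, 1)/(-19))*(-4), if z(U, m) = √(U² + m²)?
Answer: 64/361 - 320*√130/361 ≈ -9.9295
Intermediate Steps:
t(b) = -16*b*(b + √(9 + b²)) (t(b) = -8*(b + √((-3)² + b²))*(b + b) = -8*(b + √(9 + b²))*2*b = -16*b*(b + √(9 + b²)))
t(w(4, 1)/(-19))*(-4) = -16*1/(-19)*(1/(-19) + √(9 + (1/(-19))²))*(-4) = -16*1*(-1/19)*(1*(-1/19) + √(9 + (1*(-1/19))²))*(-4) = -16*(-1/19)*(-1/19 + √(9 + (-1/19)²))*(-4) = -16*(-1/19)*(-1/19 + √(9 + 1/361))*(-4) = -16*(-1/19)*(-1/19 + √(3250/361))*(-4) = -16*(-1/19)*(-1/19 + 5*√130/19)*(-4) = (-16/361 + 80*√130/361)*(-4) = 64/361 - 320*√130/361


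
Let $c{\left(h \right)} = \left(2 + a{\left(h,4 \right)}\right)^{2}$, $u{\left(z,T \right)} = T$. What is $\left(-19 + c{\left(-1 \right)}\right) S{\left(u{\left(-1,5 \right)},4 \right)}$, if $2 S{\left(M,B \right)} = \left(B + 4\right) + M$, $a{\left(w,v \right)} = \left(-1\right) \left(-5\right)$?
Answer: $195$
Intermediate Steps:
$a{\left(w,v \right)} = 5$
$c{\left(h \right)} = 49$ ($c{\left(h \right)} = \left(2 + 5\right)^{2} = 7^{2} = 49$)
$S{\left(M,B \right)} = 2 + \frac{B}{2} + \frac{M}{2}$ ($S{\left(M,B \right)} = \frac{\left(B + 4\right) + M}{2} = \frac{\left(4 + B\right) + M}{2} = \frac{4 + B + M}{2} = 2 + \frac{B}{2} + \frac{M}{2}$)
$\left(-19 + c{\left(-1 \right)}\right) S{\left(u{\left(-1,5 \right)},4 \right)} = \left(-19 + 49\right) \left(2 + \frac{1}{2} \cdot 4 + \frac{1}{2} \cdot 5\right) = 30 \left(2 + 2 + \frac{5}{2}\right) = 30 \cdot \frac{13}{2} = 195$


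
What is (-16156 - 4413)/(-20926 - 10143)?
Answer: 20569/31069 ≈ 0.66204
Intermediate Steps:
(-16156 - 4413)/(-20926 - 10143) = -20569/(-31069) = -20569*(-1/31069) = 20569/31069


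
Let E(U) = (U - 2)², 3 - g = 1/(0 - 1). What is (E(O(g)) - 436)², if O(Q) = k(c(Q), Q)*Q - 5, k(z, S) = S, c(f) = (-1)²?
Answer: 126025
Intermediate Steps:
g = 4 (g = 3 - 1/(0 - 1) = 3 - 1/(-1) = 3 - 1*(-1) = 3 + 1 = 4)
c(f) = 1
O(Q) = -5 + Q² (O(Q) = Q*Q - 5 = Q² - 5 = -5 + Q²)
E(U) = (-2 + U)²
(E(O(g)) - 436)² = ((-2 + (-5 + 4²))² - 436)² = ((-2 + (-5 + 16))² - 436)² = ((-2 + 11)² - 436)² = (9² - 436)² = (81 - 436)² = (-355)² = 126025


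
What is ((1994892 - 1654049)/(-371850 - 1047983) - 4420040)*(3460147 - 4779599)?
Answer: 8280509978286358676/1419833 ≈ 5.8320e+12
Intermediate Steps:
((1994892 - 1654049)/(-371850 - 1047983) - 4420040)*(3460147 - 4779599) = (340843/(-1419833) - 4420040)*(-1319452) = (340843*(-1/1419833) - 4420040)*(-1319452) = (-340843/1419833 - 4420040)*(-1319452) = -6275718994163/1419833*(-1319452) = 8280509978286358676/1419833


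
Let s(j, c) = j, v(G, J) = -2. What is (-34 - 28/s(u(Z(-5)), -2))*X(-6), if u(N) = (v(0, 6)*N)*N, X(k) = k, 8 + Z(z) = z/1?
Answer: 34392/169 ≈ 203.50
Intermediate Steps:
Z(z) = -8 + z (Z(z) = -8 + z/1 = -8 + z*1 = -8 + z)
u(N) = -2*N**2 (u(N) = (-2*N)*N = -2*N**2)
(-34 - 28/s(u(Z(-5)), -2))*X(-6) = (-34 - 28*(-1/(2*(-8 - 5)**2)))*(-6) = (-34 - 28/((-2*(-13)**2)))*(-6) = (-34 - 28/((-2*169)))*(-6) = (-34 - 28/(-338))*(-6) = (-34 - 28*(-1/338))*(-6) = (-34 + 14/169)*(-6) = -5732/169*(-6) = 34392/169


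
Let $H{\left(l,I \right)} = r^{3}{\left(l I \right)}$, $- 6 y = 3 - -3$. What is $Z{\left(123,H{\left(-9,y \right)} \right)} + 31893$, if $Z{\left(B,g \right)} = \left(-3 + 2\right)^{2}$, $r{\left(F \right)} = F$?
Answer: $31894$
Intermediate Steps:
$y = -1$ ($y = - \frac{3 - -3}{6} = - \frac{3 + \left(-1 + 4\right)}{6} = - \frac{3 + 3}{6} = \left(- \frac{1}{6}\right) 6 = -1$)
$H{\left(l,I \right)} = I^{3} l^{3}$ ($H{\left(l,I \right)} = \left(l I\right)^{3} = \left(I l\right)^{3} = I^{3} l^{3}$)
$Z{\left(B,g \right)} = 1$ ($Z{\left(B,g \right)} = \left(-1\right)^{2} = 1$)
$Z{\left(123,H{\left(-9,y \right)} \right)} + 31893 = 1 + 31893 = 31894$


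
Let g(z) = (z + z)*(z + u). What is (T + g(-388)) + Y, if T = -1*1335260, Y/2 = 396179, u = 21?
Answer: -258110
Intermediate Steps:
Y = 792358 (Y = 2*396179 = 792358)
g(z) = 2*z*(21 + z) (g(z) = (z + z)*(z + 21) = (2*z)*(21 + z) = 2*z*(21 + z))
T = -1335260
(T + g(-388)) + Y = (-1335260 + 2*(-388)*(21 - 388)) + 792358 = (-1335260 + 2*(-388)*(-367)) + 792358 = (-1335260 + 284792) + 792358 = -1050468 + 792358 = -258110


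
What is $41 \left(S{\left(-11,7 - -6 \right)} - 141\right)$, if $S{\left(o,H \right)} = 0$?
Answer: $-5781$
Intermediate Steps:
$41 \left(S{\left(-11,7 - -6 \right)} - 141\right) = 41 \left(0 - 141\right) = 41 \left(-141\right) = -5781$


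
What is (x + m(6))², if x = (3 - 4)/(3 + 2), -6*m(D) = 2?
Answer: 64/225 ≈ 0.28444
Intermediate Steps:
m(D) = -⅓ (m(D) = -⅙*2 = -⅓)
x = -⅕ (x = -1/5 = -1*⅕ = -⅕ ≈ -0.20000)
(x + m(6))² = (-⅕ - ⅓)² = (-8/15)² = 64/225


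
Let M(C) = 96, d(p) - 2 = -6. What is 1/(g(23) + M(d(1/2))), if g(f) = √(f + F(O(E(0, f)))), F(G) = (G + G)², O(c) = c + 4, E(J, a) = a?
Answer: 96/6277 - √2939/6277 ≈ 0.0066572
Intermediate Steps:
d(p) = -4 (d(p) = 2 - 6 = -4)
O(c) = 4 + c
F(G) = 4*G² (F(G) = (2*G)² = 4*G²)
g(f) = √(f + 4*(4 + f)²)
1/(g(23) + M(d(1/2))) = 1/(√(23 + 4*(4 + 23)²) + 96) = 1/(√(23 + 4*27²) + 96) = 1/(√(23 + 4*729) + 96) = 1/(√(23 + 2916) + 96) = 1/(√2939 + 96) = 1/(96 + √2939)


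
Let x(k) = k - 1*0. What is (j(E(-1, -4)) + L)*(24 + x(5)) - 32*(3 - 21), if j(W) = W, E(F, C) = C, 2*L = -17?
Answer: 427/2 ≈ 213.50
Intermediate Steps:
L = -17/2 (L = (½)*(-17) = -17/2 ≈ -8.5000)
x(k) = k (x(k) = k + 0 = k)
(j(E(-1, -4)) + L)*(24 + x(5)) - 32*(3 - 21) = (-4 - 17/2)*(24 + 5) - 32*(3 - 21) = -25/2*29 - 32*(-18) = -725/2 + 576 = 427/2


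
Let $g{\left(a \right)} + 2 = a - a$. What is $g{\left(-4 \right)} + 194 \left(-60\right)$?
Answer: $-11642$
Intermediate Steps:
$g{\left(a \right)} = -2$ ($g{\left(a \right)} = -2 + \left(a - a\right) = -2 + 0 = -2$)
$g{\left(-4 \right)} + 194 \left(-60\right) = -2 + 194 \left(-60\right) = -2 - 11640 = -11642$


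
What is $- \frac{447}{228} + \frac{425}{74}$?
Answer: $\frac{10637}{2812} \approx 3.7827$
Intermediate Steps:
$- \frac{447}{228} + \frac{425}{74} = \left(-447\right) \frac{1}{228} + 425 \cdot \frac{1}{74} = - \frac{149}{76} + \frac{425}{74} = \frac{10637}{2812}$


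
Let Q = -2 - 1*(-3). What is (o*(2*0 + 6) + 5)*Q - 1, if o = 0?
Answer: 4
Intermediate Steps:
Q = 1 (Q = -2 + 3 = 1)
(o*(2*0 + 6) + 5)*Q - 1 = (0*(2*0 + 6) + 5)*1 - 1 = (0*(0 + 6) + 5)*1 - 1 = (0*6 + 5)*1 - 1 = (0 + 5)*1 - 1 = 5*1 - 1 = 5 - 1 = 4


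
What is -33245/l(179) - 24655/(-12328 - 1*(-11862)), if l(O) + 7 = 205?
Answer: -2652620/23067 ≈ -115.00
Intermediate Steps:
l(O) = 198 (l(O) = -7 + 205 = 198)
-33245/l(179) - 24655/(-12328 - 1*(-11862)) = -33245/198 - 24655/(-12328 - 1*(-11862)) = -33245*1/198 - 24655/(-12328 + 11862) = -33245/198 - 24655/(-466) = -33245/198 - 24655*(-1/466) = -33245/198 + 24655/466 = -2652620/23067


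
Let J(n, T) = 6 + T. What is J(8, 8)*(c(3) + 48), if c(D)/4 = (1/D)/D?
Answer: 6104/9 ≈ 678.22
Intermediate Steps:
c(D) = 4/D² (c(D) = 4*((1/D)/D) = 4*(1/(D*D)) = 4/D²)
J(8, 8)*(c(3) + 48) = (6 + 8)*(4/3² + 48) = 14*(4*(⅑) + 48) = 14*(4/9 + 48) = 14*(436/9) = 6104/9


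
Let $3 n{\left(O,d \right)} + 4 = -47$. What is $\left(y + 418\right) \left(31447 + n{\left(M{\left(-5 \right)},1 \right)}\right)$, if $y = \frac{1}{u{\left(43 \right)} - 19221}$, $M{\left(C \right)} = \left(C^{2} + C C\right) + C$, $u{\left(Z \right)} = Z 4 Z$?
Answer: $\frac{31070748814}{2365} \approx 1.3138 \cdot 10^{7}$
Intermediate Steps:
$u{\left(Z \right)} = 4 Z^{2}$ ($u{\left(Z \right)} = 4 Z Z = 4 Z^{2}$)
$M{\left(C \right)} = C + 2 C^{2}$ ($M{\left(C \right)} = \left(C^{2} + C^{2}\right) + C = 2 C^{2} + C = C + 2 C^{2}$)
$n{\left(O,d \right)} = -17$ ($n{\left(O,d \right)} = - \frac{4}{3} + \frac{1}{3} \left(-47\right) = - \frac{4}{3} - \frac{47}{3} = -17$)
$y = - \frac{1}{11825}$ ($y = \frac{1}{4 \cdot 43^{2} - 19221} = \frac{1}{4 \cdot 1849 - 19221} = \frac{1}{7396 - 19221} = \frac{1}{-11825} = - \frac{1}{11825} \approx -8.4567 \cdot 10^{-5}$)
$\left(y + 418\right) \left(31447 + n{\left(M{\left(-5 \right)},1 \right)}\right) = \left(- \frac{1}{11825} + 418\right) \left(31447 - 17\right) = \frac{4942849}{11825} \cdot 31430 = \frac{31070748814}{2365}$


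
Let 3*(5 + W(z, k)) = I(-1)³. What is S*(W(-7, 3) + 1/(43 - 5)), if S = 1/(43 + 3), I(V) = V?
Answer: -605/5244 ≈ -0.11537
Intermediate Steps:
W(z, k) = -16/3 (W(z, k) = -5 + (⅓)*(-1)³ = -5 + (⅓)*(-1) = -5 - ⅓ = -16/3)
S = 1/46 ≈ 0.021739
S*(W(-7, 3) + 1/(43 - 5)) = (-16/3 + 1/(43 - 5))/46 = (-16/3 + 1/38)/46 = (1/46)*(-605/114) = -605/5244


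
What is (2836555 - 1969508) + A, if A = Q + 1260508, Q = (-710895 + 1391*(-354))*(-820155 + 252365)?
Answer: 683228944665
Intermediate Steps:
Q = 683226817110 (Q = (-710895 - 492414)*(-567790) = -1203309*(-567790) = 683226817110)
A = 683228077618 (A = 683226817110 + 1260508 = 683228077618)
(2836555 - 1969508) + A = (2836555 - 1969508) + 683228077618 = 867047 + 683228077618 = 683228944665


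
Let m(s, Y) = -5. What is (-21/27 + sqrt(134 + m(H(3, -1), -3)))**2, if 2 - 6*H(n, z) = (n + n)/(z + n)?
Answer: 10498/81 - 14*sqrt(129)/9 ≈ 111.94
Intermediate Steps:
H(n, z) = 1/3 - n/(3*(n + z)) (H(n, z) = 1/3 - (n + n)/(6*(z + n)) = 1/3 - 2*n/(6*(n + z)) = 1/3 - n/(3*(n + z)))
(-21/27 + sqrt(134 + m(H(3, -1), -3)))**2 = (-21/27 + sqrt(134 - 5))**2 = (-21*1/27 + sqrt(129))**2 = (-7/9 + sqrt(129))**2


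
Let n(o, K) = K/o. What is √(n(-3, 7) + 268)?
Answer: √2391/3 ≈ 16.299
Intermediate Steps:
√(n(-3, 7) + 268) = √(7/(-3) + 268) = √(7*(-⅓) + 268) = √(-7/3 + 268) = √(797/3) = √2391/3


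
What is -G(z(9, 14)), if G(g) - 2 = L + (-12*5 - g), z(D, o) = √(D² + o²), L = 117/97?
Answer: 5509/97 + √277 ≈ 73.437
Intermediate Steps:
L = 117/97 (L = 117*(1/97) = 117/97 ≈ 1.2062)
G(g) = -5509/97 - g (G(g) = 2 + (117/97 + (-12*5 - g)) = 2 + (117/97 + (-60 - g)) = 2 + (-5703/97 - g) = -5509/97 - g)
-G(z(9, 14)) = -(-5509/97 - √(9² + 14²)) = -(-5509/97 - √(81 + 196)) = -(-5509/97 - √277) = 5509/97 + √277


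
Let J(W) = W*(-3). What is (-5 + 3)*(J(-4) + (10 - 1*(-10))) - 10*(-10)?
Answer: 36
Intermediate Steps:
J(W) = -3*W
(-5 + 3)*(J(-4) + (10 - 1*(-10))) - 10*(-10) = (-5 + 3)*(-3*(-4) + (10 - 1*(-10))) - 10*(-10) = -2*(12 + (10 + 10)) + 100 = -2*(12 + 20) + 100 = -2*32 + 100 = -64 + 100 = 36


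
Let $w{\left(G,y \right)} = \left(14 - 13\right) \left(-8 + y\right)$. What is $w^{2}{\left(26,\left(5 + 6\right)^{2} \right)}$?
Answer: $12769$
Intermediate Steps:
$w{\left(G,y \right)} = -8 + y$ ($w{\left(G,y \right)} = 1 \left(-8 + y\right) = -8 + y$)
$w^{2}{\left(26,\left(5 + 6\right)^{2} \right)} = \left(-8 + \left(5 + 6\right)^{2}\right)^{2} = \left(-8 + 11^{2}\right)^{2} = \left(-8 + 121\right)^{2} = 113^{2} = 12769$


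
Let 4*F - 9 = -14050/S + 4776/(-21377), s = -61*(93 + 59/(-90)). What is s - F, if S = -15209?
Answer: -329797576601141/58522102740 ≈ -5635.4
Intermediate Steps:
s = -506971/90 (s = -61*(93 + 59*(-1/90)) = -61*(93 - 59/90) = -61*8311/90 = -506971/90 ≈ -5633.0)
F = 3153813803/1300491172 (F = 9/4 + (-14050/(-15209) + 4776/(-21377))/4 = 9/4 + (-14050*(-1/15209) + 4776*(-1/21377))/4 = 9/4 + (14050/15209 - 4776/21377)/4 = 9/4 + (1/4)*(227708666/325122793) = 9/4 + 113854333/650245586 = 3153813803/1300491172 ≈ 2.4251)
s - F = -506971/90 - 1*3153813803/1300491172 = -506971/90 - 3153813803/1300491172 = -329797576601141/58522102740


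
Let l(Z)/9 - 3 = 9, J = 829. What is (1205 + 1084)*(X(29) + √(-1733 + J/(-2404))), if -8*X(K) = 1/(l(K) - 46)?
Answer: -2289/496 + 2289*I*√2504343561/1202 ≈ -4.6149 + 95299.0*I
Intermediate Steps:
l(Z) = 108 (l(Z) = 27 + 9*9 = 27 + 81 = 108)
X(K) = -1/496 (X(K) = -1/(8*(108 - 46)) = -⅛/62 = -⅛*1/62 = -1/496)
(1205 + 1084)*(X(29) + √(-1733 + J/(-2404))) = (1205 + 1084)*(-1/496 + √(-1733 + 829/(-2404))) = 2289*(-1/496 + √(-1733 + 829*(-1/2404))) = 2289*(-1/496 + √(-1733 - 829/2404)) = 2289*(-1/496 + √(-4166961/2404)) = 2289*(-1/496 + I*√2504343561/1202) = -2289/496 + 2289*I*√2504343561/1202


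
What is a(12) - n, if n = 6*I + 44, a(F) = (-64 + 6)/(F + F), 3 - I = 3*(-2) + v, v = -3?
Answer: -1421/12 ≈ -118.42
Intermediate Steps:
I = 12 (I = 3 - (3*(-2) - 3) = 3 - (-6 - 3) = 3 - 1*(-9) = 3 + 9 = 12)
a(F) = -29/F (a(F) = -58*1/(2*F) = -29/F)
n = 116 (n = 6*12 + 44 = 72 + 44 = 116)
a(12) - n = -29/12 - 1*116 = -29*1/12 - 116 = -29/12 - 116 = -1421/12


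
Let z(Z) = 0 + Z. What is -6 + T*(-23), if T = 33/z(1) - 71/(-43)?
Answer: -34528/43 ≈ -802.98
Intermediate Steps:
z(Z) = Z
T = 1490/43 (T = 33/1 - 71/(-43) = 33*1 - 71*(-1/43) = 33 + 71/43 = 1490/43 ≈ 34.651)
-6 + T*(-23) = -6 + (1490/43)*(-23) = -6 - 34270/43 = -34528/43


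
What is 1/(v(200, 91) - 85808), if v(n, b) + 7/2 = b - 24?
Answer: -2/171489 ≈ -1.1663e-5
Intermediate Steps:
v(n, b) = -55/2 + b (v(n, b) = -7/2 + (b - 24) = -7/2 + (-24 + b) = -55/2 + b)
1/(v(200, 91) - 85808) = 1/((-55/2 + 91) - 85808) = 1/(127/2 - 85808) = 1/(-171489/2) = -2/171489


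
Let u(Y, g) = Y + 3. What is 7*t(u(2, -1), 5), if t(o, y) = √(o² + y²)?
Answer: 35*√2 ≈ 49.497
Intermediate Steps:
u(Y, g) = 3 + Y
7*t(u(2, -1), 5) = 7*√((3 + 2)² + 5²) = 7*√(5² + 25) = 7*√(25 + 25) = 7*√50 = 7*(5*√2) = 35*√2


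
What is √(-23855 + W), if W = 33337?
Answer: √9482 ≈ 97.376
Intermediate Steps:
√(-23855 + W) = √(-23855 + 33337) = √9482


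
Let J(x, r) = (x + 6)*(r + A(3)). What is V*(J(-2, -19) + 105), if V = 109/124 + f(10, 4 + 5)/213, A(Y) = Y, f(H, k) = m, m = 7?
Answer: 987485/26412 ≈ 37.388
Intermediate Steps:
f(H, k) = 7
J(x, r) = (3 + r)*(6 + x) (J(x, r) = (x + 6)*(r + 3) = (6 + x)*(3 + r) = (3 + r)*(6 + x))
V = 24085/26412 (V = 109/124 + 7/213 = 24085/26412 ≈ 0.91190)
V*(J(-2, -19) + 105) = 24085*((18 + 3*(-2) + 6*(-19) - 19*(-2)) + 105)/26412 = 24085*((18 - 6 - 114 + 38) + 105)/26412 = 24085*(-64 + 105)/26412 = (24085/26412)*41 = 987485/26412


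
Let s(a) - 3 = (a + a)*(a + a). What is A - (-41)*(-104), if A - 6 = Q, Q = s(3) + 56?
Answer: -4163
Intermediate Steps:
s(a) = 3 + 4*a² (s(a) = 3 + (a + a)*(a + a) = 3 + (2*a)*(2*a) = 3 + 4*a²)
Q = 95 (Q = (3 + 4*3²) + 56 = (3 + 4*9) + 56 = (3 + 36) + 56 = 39 + 56 = 95)
A = 101 (A = 6 + 95 = 101)
A - (-41)*(-104) = 101 - (-41)*(-104) = 101 - 41*104 = 101 - 4264 = -4163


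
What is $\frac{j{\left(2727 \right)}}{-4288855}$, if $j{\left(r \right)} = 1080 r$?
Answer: $- \frac{589032}{857771} \approx -0.6867$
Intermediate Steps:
$\frac{j{\left(2727 \right)}}{-4288855} = \frac{1080 \cdot 2727}{-4288855} = 2945160 \left(- \frac{1}{4288855}\right) = - \frac{589032}{857771}$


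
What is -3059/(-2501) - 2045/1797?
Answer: 382478/4494297 ≈ 0.085103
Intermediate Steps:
-3059/(-2501) - 2045/1797 = -3059*(-1/2501) - 2045*1/1797 = 3059/2501 - 2045/1797 = 382478/4494297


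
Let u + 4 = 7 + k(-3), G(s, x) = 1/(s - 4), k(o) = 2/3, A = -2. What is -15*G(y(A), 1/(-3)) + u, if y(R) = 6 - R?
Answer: -1/12 ≈ -0.083333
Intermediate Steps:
k(o) = 2/3 (k(o) = 2*(1/3) = 2/3)
G(s, x) = 1/(-4 + s)
u = 11/3 (u = -4 + (7 + 2/3) = -4 + 23/3 = 11/3 ≈ 3.6667)
-15*G(y(A), 1/(-3)) + u = -15/(-4 + (6 - 1*(-2))) + 11/3 = -15/(-4 + (6 + 2)) + 11/3 = -15/(-4 + 8) + 11/3 = -15/4 + 11/3 = -1/12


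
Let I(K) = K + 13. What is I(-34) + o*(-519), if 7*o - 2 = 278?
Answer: -20781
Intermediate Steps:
I(K) = 13 + K
o = 40 (o = 2/7 + (⅐)*278 = 2/7 + 278/7 = 40)
I(-34) + o*(-519) = (13 - 34) + 40*(-519) = -21 - 20760 = -20781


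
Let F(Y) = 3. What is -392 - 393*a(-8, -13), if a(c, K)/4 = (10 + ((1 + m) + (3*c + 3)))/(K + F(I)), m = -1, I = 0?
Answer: -10606/5 ≈ -2121.2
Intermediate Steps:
a(c, K) = 4*(13 + 3*c)/(3 + K) (a(c, K) = 4*((10 + ((1 - 1) + (3*c + 3)))/(K + 3)) = 4*((10 + (0 + (3 + 3*c)))/(3 + K)) = 4*((10 + (3 + 3*c))/(3 + K)) = 4*((13 + 3*c)/(3 + K)) = 4*(13 + 3*c)/(3 + K))
-392 - 393*a(-8, -13) = -392 - 1572*(13 + 3*(-8))/(3 - 13) = -392 - 1572*(13 - 24)/(-10) = -392 - 1572*(-1)*(-11)/10 = -392 - 393*22/5 = -392 - 8646/5 = -10606/5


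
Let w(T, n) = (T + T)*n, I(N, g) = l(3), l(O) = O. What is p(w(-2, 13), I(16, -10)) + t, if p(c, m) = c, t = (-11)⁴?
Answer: 14589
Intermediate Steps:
I(N, g) = 3
t = 14641
w(T, n) = 2*T*n (w(T, n) = (2*T)*n = 2*T*n)
p(w(-2, 13), I(16, -10)) + t = 2*(-2)*13 + 14641 = -52 + 14641 = 14589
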